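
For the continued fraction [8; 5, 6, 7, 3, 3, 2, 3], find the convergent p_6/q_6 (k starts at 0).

Using pₖ = aₖpₖ₋₁ + pₖ₋₂, qₖ = aₖqₖ₋₁ + qₖ₋₂ (with p₋₁=1, p₋₂=0, q₋₁=0, q₋₂=1):
  k=0: a=8, p=8, q=1
  k=1: a=5, p=41, q=5
  k=2: a=6, p=254, q=31
  k=3: a=7, p=1819, q=222
  k=4: a=3, p=5711, q=697
  k=5: a=3, p=18952, q=2313
  k=6: a=2, p=43615, q=5323

43615/5323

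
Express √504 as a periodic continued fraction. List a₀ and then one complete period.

a₀ = ⌊√504⌋ = 22.

[22; 2, 4, 2, 44]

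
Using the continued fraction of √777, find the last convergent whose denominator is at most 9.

√777 = [27; 1, 6, 1, 54, …] (period length 4).
Convergents:
  p_0/q_0 = 27/1
  p_1/q_1 = 28/1
  p_2/q_2 = 195/7
  p_3/q_3 = 223/8
  p_4/q_4 = 12237/439
q_3 = 8 ≤ 9 < 439 = q_4, so the answer is 223/8.

223/8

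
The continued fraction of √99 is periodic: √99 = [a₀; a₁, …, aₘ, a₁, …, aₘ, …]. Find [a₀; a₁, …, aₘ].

[9; 1, 18]

a₀ = ⌊√99⌋ = 9.
With m₀=0, d₀=1 and mₖ₊₁ = dₖaₖ − mₖ, dₖ₊₁ = (n − mₖ₊₁²)/dₖ, aₖ₊₁ = ⌊(a₀+mₖ₊₁)/dₖ₊₁⌋:
  k=1: m=9, d=18, a=1
  k=2: m=9, d=1, a=18
d=1 and a=2a₀=18 at k=2, so the next step gives (m, d) = (9, 18) again — its k=1 value — and the period has length 2.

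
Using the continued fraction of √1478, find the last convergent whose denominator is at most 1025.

√1478 = [38; 2, 4, 38, 4, 2, 76, …] (period length 6).
Convergents:
  p_0/q_0 = 38/1
  p_1/q_1 = 77/2
  p_2/q_2 = 346/9
  p_3/q_3 = 13225/344
  p_4/q_4 = 53246/1385
q_3 = 344 ≤ 1025 < 1385 = q_4, so the answer is 13225/344.

13225/344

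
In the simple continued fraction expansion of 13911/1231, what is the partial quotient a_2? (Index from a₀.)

3

13911 = 11·1231 + 370   →  a_0 = 11
1231 = 3·370 + 121   →  a_1 = 3
370 = 3·121 + 7   →  a_2 = 3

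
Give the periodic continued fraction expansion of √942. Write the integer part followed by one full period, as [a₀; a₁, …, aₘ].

[30; 1, 2, 4, 20, 4, 2, 1, 60]

a₀ = ⌊√942⌋ = 30.
With m₀=0, d₀=1 and mₖ₊₁ = dₖaₖ − mₖ, dₖ₊₁ = (n − mₖ₊₁²)/dₖ, aₖ₊₁ = ⌊(a₀+mₖ₊₁)/dₖ₊₁⌋:
  k=1: m=30, d=42, a=1
  k=2: m=12, d=19, a=2
  k=3: m=26, d=14, a=4
  k=4: m=30, d=3, a=20
  k=5: m=30, d=14, a=4
  k=6: m=26, d=19, a=2
  k=7: m=12, d=42, a=1
  k=8: m=30, d=1, a=60
d=1 and a=2a₀=60 at k=8, so the next step gives (m, d) = (30, 42) again — its k=1 value — and the period has length 8.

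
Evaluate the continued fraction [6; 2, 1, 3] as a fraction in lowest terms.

70/11

Fold from the inside: start with 3/1.
  1 + 1/3 = 4/3
  2 + 3/4 = 11/4
  6 + 4/11 = 70/11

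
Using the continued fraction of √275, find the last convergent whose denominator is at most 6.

√275 = [16; 1, 1, 2, 1, 1, 32, …] (period length 6).
Convergents:
  p_0/q_0 = 16/1
  p_1/q_1 = 17/1
  p_2/q_2 = 33/2
  p_3/q_3 = 83/5
  p_4/q_4 = 116/7
q_3 = 5 ≤ 6 < 7 = q_4, so the answer is 83/5.

83/5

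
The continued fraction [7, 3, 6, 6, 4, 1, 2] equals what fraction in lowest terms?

Fold from the inside: start with 2/1.
  1 + 1/2 = 3/2
  4 + 2/3 = 14/3
  6 + 3/14 = 87/14
  6 + 14/87 = 536/87
  3 + 87/536 = 1695/536
  7 + 536/1695 = 12401/1695

12401/1695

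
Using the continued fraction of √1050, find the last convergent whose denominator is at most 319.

8749/270

√1050 = [32; 2, 2, 10, 2, 2, 64, …] (period length 6).
Convergents:
  p_0/q_0 = 32/1
  p_1/q_1 = 65/2
  p_2/q_2 = 162/5
  p_3/q_3 = 1685/52
  p_4/q_4 = 3532/109
  p_5/q_5 = 8749/270
  p_6/q_6 = 563468/17389
q_5 = 270 ≤ 319 < 17389 = q_6, so the answer is 8749/270.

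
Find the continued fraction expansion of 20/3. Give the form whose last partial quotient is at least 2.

20 = 6×3 + 2
3 = 1×2 + 1
2 = 2×1 + 0  (stop)
So 20/3 = [6; 1, 2].

[6; 1, 2]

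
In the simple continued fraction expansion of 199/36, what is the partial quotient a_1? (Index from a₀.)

199 = 5·36 + 19   →  a_0 = 5
36 = 1·19 + 17   →  a_1 = 1

1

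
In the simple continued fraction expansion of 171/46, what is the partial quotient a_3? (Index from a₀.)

1

171 = 3·46 + 33   →  a_0 = 3
46 = 1·33 + 13   →  a_1 = 1
33 = 2·13 + 7   →  a_2 = 2
13 = 1·7 + 6   →  a_3 = 1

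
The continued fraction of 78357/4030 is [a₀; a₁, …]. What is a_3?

78357 = 19·4030 + 1787   →  a_0 = 19
4030 = 2·1787 + 456   →  a_1 = 2
1787 = 3·456 + 419   →  a_2 = 3
456 = 1·419 + 37   →  a_3 = 1

1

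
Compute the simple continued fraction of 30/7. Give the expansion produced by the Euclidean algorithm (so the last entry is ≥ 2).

[4; 3, 2]

30 = 4*7 + 2
7 = 3*2 + 1
2 = 2*1 + 0  (stop)
So 30/7 = [4; 3, 2].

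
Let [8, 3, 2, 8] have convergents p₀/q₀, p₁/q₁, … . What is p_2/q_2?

58/7

Using pₖ = aₖpₖ₋₁ + pₖ₋₂, qₖ = aₖqₖ₋₁ + qₖ₋₂ (with p₋₁=1, p₋₂=0, q₋₁=0, q₋₂=1):
  k=0: a=8, p=8, q=1
  k=1: a=3, p=25, q=3
  k=2: a=2, p=58, q=7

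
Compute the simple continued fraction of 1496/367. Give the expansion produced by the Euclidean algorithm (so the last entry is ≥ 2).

[4; 13, 9, 3]

1496 = 4×367 + 28
367 = 13×28 + 3
28 = 9×3 + 1
3 = 3×1 + 0  (stop)
So 1496/367 = [4; 13, 9, 3].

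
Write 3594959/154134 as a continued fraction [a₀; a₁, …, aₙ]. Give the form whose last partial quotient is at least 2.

3594959 = 23*154134 + 49877
154134 = 3*49877 + 4503
49877 = 11*4503 + 344
4503 = 13*344 + 31
344 = 11*31 + 3
31 = 10*3 + 1
3 = 3*1 + 0  (stop)
So 3594959/154134 = [23; 3, 11, 13, 11, 10, 3].

[23; 3, 11, 13, 11, 10, 3]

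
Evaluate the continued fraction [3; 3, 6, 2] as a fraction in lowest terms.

Using pₖ = aₖpₖ₋₁ + pₖ₋₂ and qₖ = aₖqₖ₋₁ + qₖ₋₂:
  k=0: a=3, p=3, q=1
  k=1: a=3, p=10, q=3
  k=2: a=6, p=63, q=19
  k=3: a=2, p=136, q=41

136/41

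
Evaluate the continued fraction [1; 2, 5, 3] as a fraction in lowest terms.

51/35

Fold from the inside: start with 3/1.
  5 + 1/3 = 16/3
  2 + 3/16 = 35/16
  1 + 16/35 = 51/35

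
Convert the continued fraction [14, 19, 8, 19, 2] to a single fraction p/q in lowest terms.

Fold from the inside: start with 2/1.
  19 + 1/2 = 39/2
  8 + 2/39 = 314/39
  19 + 39/314 = 6005/314
  14 + 314/6005 = 84384/6005

84384/6005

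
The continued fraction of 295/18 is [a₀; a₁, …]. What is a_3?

1

295 = 16·18 + 7   →  a_0 = 16
18 = 2·7 + 4   →  a_1 = 2
7 = 1·4 + 3   →  a_2 = 1
4 = 1·3 + 1   →  a_3 = 1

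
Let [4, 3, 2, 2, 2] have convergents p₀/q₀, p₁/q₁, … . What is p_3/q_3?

Using pₖ = aₖpₖ₋₁ + pₖ₋₂, qₖ = aₖqₖ₋₁ + qₖ₋₂ (with p₋₁=1, p₋₂=0, q₋₁=0, q₋₂=1):
  k=0: a=4, p=4, q=1
  k=1: a=3, p=13, q=3
  k=2: a=2, p=30, q=7
  k=3: a=2, p=73, q=17

73/17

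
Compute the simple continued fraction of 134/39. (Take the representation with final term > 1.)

[3; 2, 3, 2, 2]

134 = 3*39 + 17
39 = 2*17 + 5
17 = 3*5 + 2
5 = 2*2 + 1
2 = 2*1 + 0  (stop)
So 134/39 = [3; 2, 3, 2, 2].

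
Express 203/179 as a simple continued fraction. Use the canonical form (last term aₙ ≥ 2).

[1; 7, 2, 5, 2]

203 = 1×179 + 24
179 = 7×24 + 11
24 = 2×11 + 2
11 = 5×2 + 1
2 = 2×1 + 0  (stop)
So 203/179 = [1; 7, 2, 5, 2].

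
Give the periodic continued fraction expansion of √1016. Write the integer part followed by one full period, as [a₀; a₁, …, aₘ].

[31; 1, 6, 1, 62]

a₀ = ⌊√1016⌋ = 31.
With m₀=0, d₀=1 and mₖ₊₁ = dₖaₖ − mₖ, dₖ₊₁ = (n − mₖ₊₁²)/dₖ, aₖ₊₁ = ⌊(a₀+mₖ₊₁)/dₖ₊₁⌋:
  k=1: m=31, d=55, a=1
  k=2: m=24, d=8, a=6
  k=3: m=24, d=55, a=1
  k=4: m=31, d=1, a=62
d=1 and a=2a₀=62 at k=4, so the next step gives (m, d) = (31, 55) again — its k=1 value — and the period has length 4.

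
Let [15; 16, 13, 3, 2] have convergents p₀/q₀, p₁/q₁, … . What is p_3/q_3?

9685/643

Using pₖ = aₖpₖ₋₁ + pₖ₋₂, qₖ = aₖqₖ₋₁ + qₖ₋₂ (with p₋₁=1, p₋₂=0, q₋₁=0, q₋₂=1):
  k=0: a=15, p=15, q=1
  k=1: a=16, p=241, q=16
  k=2: a=13, p=3148, q=209
  k=3: a=3, p=9685, q=643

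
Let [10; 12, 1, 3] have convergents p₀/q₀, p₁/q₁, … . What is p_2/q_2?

131/13

Using pₖ = aₖpₖ₋₁ + pₖ₋₂, qₖ = aₖqₖ₋₁ + qₖ₋₂ (with p₋₁=1, p₋₂=0, q₋₁=0, q₋₂=1):
  k=0: a=10, p=10, q=1
  k=1: a=12, p=121, q=12
  k=2: a=1, p=131, q=13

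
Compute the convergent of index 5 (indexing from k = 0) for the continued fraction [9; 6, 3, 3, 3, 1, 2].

2482/271

Using pₖ = aₖpₖ₋₁ + pₖ₋₂, qₖ = aₖqₖ₋₁ + qₖ₋₂ (with p₋₁=1, p₋₂=0, q₋₁=0, q₋₂=1):
  k=0: a=9, p=9, q=1
  k=1: a=6, p=55, q=6
  k=2: a=3, p=174, q=19
  k=3: a=3, p=577, q=63
  k=4: a=3, p=1905, q=208
  k=5: a=1, p=2482, q=271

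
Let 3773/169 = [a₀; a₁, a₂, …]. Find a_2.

13

3773 = 22·169 + 55   →  a_0 = 22
169 = 3·55 + 4   →  a_1 = 3
55 = 13·4 + 3   →  a_2 = 13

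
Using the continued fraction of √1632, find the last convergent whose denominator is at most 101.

3959/98

√1632 = [40; 2, 1, 1, 19, 1, 1, 2, 80, …] (period length 8).
Convergents:
  p_0/q_0 = 40/1
  p_1/q_1 = 81/2
  p_2/q_2 = 121/3
  p_3/q_3 = 202/5
  p_4/q_4 = 3959/98
  p_5/q_5 = 4161/103
q_4 = 98 ≤ 101 < 103 = q_5, so the answer is 3959/98.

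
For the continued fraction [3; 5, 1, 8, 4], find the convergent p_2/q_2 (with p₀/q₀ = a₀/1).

19/6

Using pₖ = aₖpₖ₋₁ + pₖ₋₂, qₖ = aₖqₖ₋₁ + qₖ₋₂ (with p₋₁=1, p₋₂=0, q₋₁=0, q₋₂=1):
  k=0: a=3, p=3, q=1
  k=1: a=5, p=16, q=5
  k=2: a=1, p=19, q=6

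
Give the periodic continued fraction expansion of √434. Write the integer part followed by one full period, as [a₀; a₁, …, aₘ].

[20; 1, 4, 1, 40]

a₀ = ⌊√434⌋ = 20.
With m₀=0, d₀=1 and mₖ₊₁ = dₖaₖ − mₖ, dₖ₊₁ = (n − mₖ₊₁²)/dₖ, aₖ₊₁ = ⌊(a₀+mₖ₊₁)/dₖ₊₁⌋:
  k=1: m=20, d=34, a=1
  k=2: m=14, d=7, a=4
  k=3: m=14, d=34, a=1
  k=4: m=20, d=1, a=40
d=1 and a=2a₀=40 at k=4, so the next step gives (m, d) = (20, 34) again — its k=1 value — and the period has length 4.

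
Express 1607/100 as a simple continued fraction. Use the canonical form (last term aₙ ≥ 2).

1607 = 16*100 + 7
100 = 14*7 + 2
7 = 3*2 + 1
2 = 2*1 + 0  (stop)
So 1607/100 = [16; 14, 3, 2].

[16; 14, 3, 2]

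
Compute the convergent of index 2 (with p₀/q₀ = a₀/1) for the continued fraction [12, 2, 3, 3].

87/7

Using pₖ = aₖpₖ₋₁ + pₖ₋₂, qₖ = aₖqₖ₋₁ + qₖ₋₂ (with p₋₁=1, p₋₂=0, q₋₁=0, q₋₂=1):
  k=0: a=12, p=12, q=1
  k=1: a=2, p=25, q=2
  k=2: a=3, p=87, q=7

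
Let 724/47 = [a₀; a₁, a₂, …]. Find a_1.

724 = 15·47 + 19   →  a_0 = 15
47 = 2·19 + 9   →  a_1 = 2

2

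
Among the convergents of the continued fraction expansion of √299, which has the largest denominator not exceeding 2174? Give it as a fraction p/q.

√299 = [17; 3, 2, 3, 34, …] (period length 4).
Convergents:
  p_0/q_0 = 17/1
  p_1/q_1 = 52/3
  p_2/q_2 = 121/7
  p_3/q_3 = 415/24
  p_4/q_4 = 14231/823
  p_5/q_5 = 43108/2493
q_4 = 823 ≤ 2174 < 2493 = q_5, so the answer is 14231/823.

14231/823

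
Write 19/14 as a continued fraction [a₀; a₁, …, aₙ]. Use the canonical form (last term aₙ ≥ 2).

[1; 2, 1, 4]

19 = 1*14 + 5
14 = 2*5 + 4
5 = 1*4 + 1
4 = 4*1 + 0  (stop)
So 19/14 = [1; 2, 1, 4].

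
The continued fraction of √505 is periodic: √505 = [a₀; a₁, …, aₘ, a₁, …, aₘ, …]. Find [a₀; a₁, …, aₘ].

[22; 2, 8, 2, 44]

a₀ = ⌊√505⌋ = 22.
With m₀=0, d₀=1 and mₖ₊₁ = dₖaₖ − mₖ, dₖ₊₁ = (n − mₖ₊₁²)/dₖ, aₖ₊₁ = ⌊(a₀+mₖ₊₁)/dₖ₊₁⌋:
  k=1: m=22, d=21, a=2
  k=2: m=20, d=5, a=8
  k=3: m=20, d=21, a=2
  k=4: m=22, d=1, a=44
d=1 and a=2a₀=44 at k=4, so the next step gives (m, d) = (22, 21) again — its k=1 value — and the period has length 4.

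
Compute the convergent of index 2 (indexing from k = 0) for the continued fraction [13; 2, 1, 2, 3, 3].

40/3

Using pₖ = aₖpₖ₋₁ + pₖ₋₂, qₖ = aₖqₖ₋₁ + qₖ₋₂ (with p₋₁=1, p₋₂=0, q₋₁=0, q₋₂=1):
  k=0: a=13, p=13, q=1
  k=1: a=2, p=27, q=2
  k=2: a=1, p=40, q=3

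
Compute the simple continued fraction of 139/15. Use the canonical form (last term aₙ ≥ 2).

139 = 9·15 + 4
15 = 3·4 + 3
4 = 1·3 + 1
3 = 3·1 + 0  (stop)
So 139/15 = [9; 3, 1, 3].

[9; 3, 1, 3]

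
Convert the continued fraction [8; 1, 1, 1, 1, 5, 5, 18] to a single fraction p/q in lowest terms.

Using pₖ = aₖpₖ₋₁ + pₖ₋₂ and qₖ = aₖqₖ₋₁ + qₖ₋₂:
  k=0: a=8, p=8, q=1
  k=1: a=1, p=9, q=1
  k=2: a=1, p=17, q=2
  k=3: a=1, p=26, q=3
  k=4: a=1, p=43, q=5
  k=5: a=5, p=241, q=28
  k=6: a=5, p=1248, q=145
  k=7: a=18, p=22705, q=2638

22705/2638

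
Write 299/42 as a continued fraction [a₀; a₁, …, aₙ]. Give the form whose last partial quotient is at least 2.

[7; 8, 2, 2]

299 = 7×42 + 5
42 = 8×5 + 2
5 = 2×2 + 1
2 = 2×1 + 0  (stop)
So 299/42 = [7; 8, 2, 2].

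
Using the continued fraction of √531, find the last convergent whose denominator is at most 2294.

√531 = [23; 23, 46, …] (period length 2).
Convergents:
  p_0/q_0 = 23/1
  p_1/q_1 = 530/23
  p_2/q_2 = 24403/1059
  p_3/q_3 = 561799/24380
q_2 = 1059 ≤ 2294 < 24380 = q_3, so the answer is 24403/1059.

24403/1059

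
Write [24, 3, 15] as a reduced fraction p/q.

Using pₖ = aₖpₖ₋₁ + pₖ₋₂ and qₖ = aₖqₖ₋₁ + qₖ₋₂:
  k=0: a=24, p=24, q=1
  k=1: a=3, p=73, q=3
  k=2: a=15, p=1119, q=46

1119/46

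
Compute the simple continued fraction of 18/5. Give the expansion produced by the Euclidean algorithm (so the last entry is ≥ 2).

18 = 3·5 + 3
5 = 1·3 + 2
3 = 1·2 + 1
2 = 2·1 + 0  (stop)
So 18/5 = [3; 1, 1, 2].

[3; 1, 1, 2]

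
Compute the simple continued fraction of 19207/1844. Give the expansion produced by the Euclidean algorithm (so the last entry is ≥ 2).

[10; 2, 2, 2, 9, 5, 3]

19207 = 10·1844 + 767
1844 = 2·767 + 310
767 = 2·310 + 147
310 = 2·147 + 16
147 = 9·16 + 3
16 = 5·3 + 1
3 = 3·1 + 0  (stop)
So 19207/1844 = [10; 2, 2, 2, 9, 5, 3].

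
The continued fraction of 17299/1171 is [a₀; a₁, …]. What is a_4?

2

17299 = 14·1171 + 905   →  a_0 = 14
1171 = 1·905 + 266   →  a_1 = 1
905 = 3·266 + 107   →  a_2 = 3
266 = 2·107 + 52   →  a_3 = 2
107 = 2·52 + 3   →  a_4 = 2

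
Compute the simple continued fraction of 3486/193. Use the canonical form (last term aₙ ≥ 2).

3486 = 18*193 + 12
193 = 16*12 + 1
12 = 12*1 + 0  (stop)
So 3486/193 = [18; 16, 12].

[18; 16, 12]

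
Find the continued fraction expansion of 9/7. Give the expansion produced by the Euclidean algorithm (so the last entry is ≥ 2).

[1; 3, 2]

9 = 1*7 + 2
7 = 3*2 + 1
2 = 2*1 + 0  (stop)
So 9/7 = [1; 3, 2].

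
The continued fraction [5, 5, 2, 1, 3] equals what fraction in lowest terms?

306/59

Fold from the inside: start with 3/1.
  1 + 1/3 = 4/3
  2 + 3/4 = 11/4
  5 + 4/11 = 59/11
  5 + 11/59 = 306/59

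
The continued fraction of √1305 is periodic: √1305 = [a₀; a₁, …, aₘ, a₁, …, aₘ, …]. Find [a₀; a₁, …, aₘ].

a₀ = ⌊√1305⌋ = 36.
With m₀=0, d₀=1 and mₖ₊₁ = dₖaₖ − mₖ, dₖ₊₁ = (n − mₖ₊₁²)/dₖ, aₖ₊₁ = ⌊(a₀+mₖ₊₁)/dₖ₊₁⌋:
  k=1: m=36, d=9, a=8
  k=2: m=36, d=1, a=72
d=1 and a=2a₀=72 at k=2, so the next step gives (m, d) = (36, 9) again — its k=1 value — and the period has length 2.

[36; 8, 72]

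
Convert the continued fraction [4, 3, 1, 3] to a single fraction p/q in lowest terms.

64/15

Fold from the inside: start with 3/1.
  1 + 1/3 = 4/3
  3 + 3/4 = 15/4
  4 + 4/15 = 64/15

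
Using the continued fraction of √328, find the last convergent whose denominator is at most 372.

√328 = [18; 9, 36, …] (period length 2).
Convergents:
  p_0/q_0 = 18/1
  p_1/q_1 = 163/9
  p_2/q_2 = 5886/325
  p_3/q_3 = 53137/2934
q_2 = 325 ≤ 372 < 2934 = q_3, so the answer is 5886/325.

5886/325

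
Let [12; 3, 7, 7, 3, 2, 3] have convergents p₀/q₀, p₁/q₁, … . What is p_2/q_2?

271/22

Using pₖ = aₖpₖ₋₁ + pₖ₋₂, qₖ = aₖqₖ₋₁ + qₖ₋₂ (with p₋₁=1, p₋₂=0, q₋₁=0, q₋₂=1):
  k=0: a=12, p=12, q=1
  k=1: a=3, p=37, q=3
  k=2: a=7, p=271, q=22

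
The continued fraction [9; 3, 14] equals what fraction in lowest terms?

401/43

Fold from the inside: start with 14/1.
  3 + 1/14 = 43/14
  9 + 14/43 = 401/43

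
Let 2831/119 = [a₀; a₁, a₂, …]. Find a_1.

2831 = 23·119 + 94   →  a_0 = 23
119 = 1·94 + 25   →  a_1 = 1

1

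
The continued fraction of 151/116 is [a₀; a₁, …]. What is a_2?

3

151 = 1·116 + 35   →  a_0 = 1
116 = 3·35 + 11   →  a_1 = 3
35 = 3·11 + 2   →  a_2 = 3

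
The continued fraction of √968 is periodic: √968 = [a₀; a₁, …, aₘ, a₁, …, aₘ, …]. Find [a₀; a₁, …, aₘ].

[31; 8, 1, 6, 1, 8, 62]

a₀ = ⌊√968⌋ = 31.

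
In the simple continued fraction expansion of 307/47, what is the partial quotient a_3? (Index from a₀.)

7

307 = 6·47 + 25   →  a_0 = 6
47 = 1·25 + 22   →  a_1 = 1
25 = 1·22 + 3   →  a_2 = 1
22 = 7·3 + 1   →  a_3 = 7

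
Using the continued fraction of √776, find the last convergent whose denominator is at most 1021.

10892/391

√776 = [27; 1, 5, 1, 54, …] (period length 4).
Convergents:
  p_0/q_0 = 27/1
  p_1/q_1 = 28/1
  p_2/q_2 = 167/6
  p_3/q_3 = 195/7
  p_4/q_4 = 10697/384
  p_5/q_5 = 10892/391
  p_6/q_6 = 65157/2339
q_5 = 391 ≤ 1021 < 2339 = q_6, so the answer is 10892/391.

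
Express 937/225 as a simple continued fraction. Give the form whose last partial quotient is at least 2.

[4; 6, 12, 3]

937 = 4·225 + 37
225 = 6·37 + 3
37 = 12·3 + 1
3 = 3·1 + 0  (stop)
So 937/225 = [4; 6, 12, 3].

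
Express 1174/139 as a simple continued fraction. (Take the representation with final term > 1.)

1174 = 8*139 + 62
139 = 2*62 + 15
62 = 4*15 + 2
15 = 7*2 + 1
2 = 2*1 + 0  (stop)
So 1174/139 = [8; 2, 4, 7, 2].

[8; 2, 4, 7, 2]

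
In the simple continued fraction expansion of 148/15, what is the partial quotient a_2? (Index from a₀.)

6

148 = 9·15 + 13   →  a_0 = 9
15 = 1·13 + 2   →  a_1 = 1
13 = 6·2 + 1   →  a_2 = 6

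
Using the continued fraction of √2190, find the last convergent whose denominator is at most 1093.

√2190 = [46; 1, 3, 1, 14, 1, 3, 1, 92, …] (period length 8).
Convergents:
  p_0/q_0 = 46/1
  p_1/q_1 = 47/1
  p_2/q_2 = 187/4
  p_3/q_3 = 234/5
  p_4/q_4 = 3463/74
  p_5/q_5 = 3697/79
  p_6/q_6 = 14554/311
  p_7/q_7 = 18251/390
  p_8/q_8 = 1693646/36191
q_7 = 390 ≤ 1093 < 36191 = q_8, so the answer is 18251/390.

18251/390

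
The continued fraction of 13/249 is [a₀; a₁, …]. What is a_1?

13 = 0·249 + 13   →  a_0 = 0
249 = 19·13 + 2   →  a_1 = 19

19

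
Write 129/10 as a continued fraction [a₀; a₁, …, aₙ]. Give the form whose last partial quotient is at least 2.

[12; 1, 9]

129 = 12×10 + 9
10 = 1×9 + 1
9 = 9×1 + 0  (stop)
So 129/10 = [12; 1, 9].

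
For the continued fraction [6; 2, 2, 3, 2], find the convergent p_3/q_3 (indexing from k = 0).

Using pₖ = aₖpₖ₋₁ + pₖ₋₂, qₖ = aₖqₖ₋₁ + qₖ₋₂ (with p₋₁=1, p₋₂=0, q₋₁=0, q₋₂=1):
  k=0: a=6, p=6, q=1
  k=1: a=2, p=13, q=2
  k=2: a=2, p=32, q=5
  k=3: a=3, p=109, q=17

109/17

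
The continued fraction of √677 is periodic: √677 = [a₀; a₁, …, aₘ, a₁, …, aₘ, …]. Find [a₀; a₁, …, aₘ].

[26; 52]

a₀ = ⌊√677⌋ = 26.
With m₀=0, d₀=1 and mₖ₊₁ = dₖaₖ − mₖ, dₖ₊₁ = (n − mₖ₊₁²)/dₖ, aₖ₊₁ = ⌊(a₀+mₖ₊₁)/dₖ₊₁⌋:
  k=1: m=26, d=1, a=52
d=1 and a=2a₀=52 at k=1, so the next step gives (m, d) = (26, 1) again — its k=1 value — and the period has length 1.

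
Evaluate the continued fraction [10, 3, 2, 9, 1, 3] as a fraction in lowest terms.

Fold from the inside: start with 3/1.
  1 + 1/3 = 4/3
  9 + 3/4 = 39/4
  2 + 4/39 = 82/39
  3 + 39/82 = 285/82
  10 + 82/285 = 2932/285

2932/285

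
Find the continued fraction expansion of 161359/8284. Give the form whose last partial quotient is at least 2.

161359 = 19×8284 + 3963
8284 = 2×3963 + 358
3963 = 11×358 + 25
358 = 14×25 + 8
25 = 3×8 + 1
8 = 8×1 + 0  (stop)
So 161359/8284 = [19; 2, 11, 14, 3, 8].

[19; 2, 11, 14, 3, 8]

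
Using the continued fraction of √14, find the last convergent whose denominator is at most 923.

√14 = [3; 1, 2, 1, 6, …] (period length 4).
Convergents:
  p_0/q_0 = 3/1
  p_1/q_1 = 4/1
  p_2/q_2 = 11/3
  p_3/q_3 = 15/4
  p_4/q_4 = 101/27
  p_5/q_5 = 116/31
  p_6/q_6 = 333/89
  p_7/q_7 = 449/120
  p_8/q_8 = 3027/809
  p_9/q_9 = 3476/929
q_8 = 809 ≤ 923 < 929 = q_9, so the answer is 3027/809.

3027/809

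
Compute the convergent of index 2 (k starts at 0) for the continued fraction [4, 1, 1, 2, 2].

Using pₖ = aₖpₖ₋₁ + pₖ₋₂, qₖ = aₖqₖ₋₁ + qₖ₋₂ (with p₋₁=1, p₋₂=0, q₋₁=0, q₋₂=1):
  k=0: a=4, p=4, q=1
  k=1: a=1, p=5, q=1
  k=2: a=1, p=9, q=2

9/2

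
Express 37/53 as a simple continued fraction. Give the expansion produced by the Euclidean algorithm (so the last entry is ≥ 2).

[0; 1, 2, 3, 5]

37 = 0*53 + 37
53 = 1*37 + 16
37 = 2*16 + 5
16 = 3*5 + 1
5 = 5*1 + 0  (stop)
So 37/53 = [0; 1, 2, 3, 5].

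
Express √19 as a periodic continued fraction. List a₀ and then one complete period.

[4; 2, 1, 3, 1, 2, 8]

a₀ = ⌊√19⌋ = 4.
With m₀=0, d₀=1 and mₖ₊₁ = dₖaₖ − mₖ, dₖ₊₁ = (n − mₖ₊₁²)/dₖ, aₖ₊₁ = ⌊(a₀+mₖ₊₁)/dₖ₊₁⌋:
  k=1: m=4, d=3, a=2
  k=2: m=2, d=5, a=1
  k=3: m=3, d=2, a=3
  k=4: m=3, d=5, a=1
  k=5: m=2, d=3, a=2
  k=6: m=4, d=1, a=8
d=1 and a=2a₀=8 at k=6, so the next step gives (m, d) = (4, 3) again — its k=1 value — and the period has length 6.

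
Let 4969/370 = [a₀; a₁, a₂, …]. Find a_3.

17

4969 = 13·370 + 159   →  a_0 = 13
370 = 2·159 + 52   →  a_1 = 2
159 = 3·52 + 3   →  a_2 = 3
52 = 17·3 + 1   →  a_3 = 17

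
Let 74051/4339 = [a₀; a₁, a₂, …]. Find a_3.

74051 = 17·4339 + 288   →  a_0 = 17
4339 = 15·288 + 19   →  a_1 = 15
288 = 15·19 + 3   →  a_2 = 15
19 = 6·3 + 1   →  a_3 = 6

6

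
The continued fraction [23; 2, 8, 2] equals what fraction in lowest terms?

845/36

Using pₖ = aₖpₖ₋₁ + pₖ₋₂ and qₖ = aₖqₖ₋₁ + qₖ₋₂:
  k=0: a=23, p=23, q=1
  k=1: a=2, p=47, q=2
  k=2: a=8, p=399, q=17
  k=3: a=2, p=845, q=36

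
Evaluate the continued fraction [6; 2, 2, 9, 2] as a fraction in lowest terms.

Fold from the inside: start with 2/1.
  9 + 1/2 = 19/2
  2 + 2/19 = 40/19
  2 + 19/40 = 99/40
  6 + 40/99 = 634/99

634/99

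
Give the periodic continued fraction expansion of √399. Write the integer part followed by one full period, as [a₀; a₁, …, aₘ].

[19; 1, 38]

a₀ = ⌊√399⌋ = 19.
With m₀=0, d₀=1 and mₖ₊₁ = dₖaₖ − mₖ, dₖ₊₁ = (n − mₖ₊₁²)/dₖ, aₖ₊₁ = ⌊(a₀+mₖ₊₁)/dₖ₊₁⌋:
  k=1: m=19, d=38, a=1
  k=2: m=19, d=1, a=38
d=1 and a=2a₀=38 at k=2, so the next step gives (m, d) = (19, 38) again — its k=1 value — and the period has length 2.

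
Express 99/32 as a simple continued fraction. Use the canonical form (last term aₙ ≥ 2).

99 = 3·32 + 3
32 = 10·3 + 2
3 = 1·2 + 1
2 = 2·1 + 0  (stop)
So 99/32 = [3; 10, 1, 2].

[3; 10, 1, 2]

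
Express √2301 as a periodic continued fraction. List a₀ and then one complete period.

a₀ = ⌊√2301⌋ = 47.
With m₀=0, d₀=1 and mₖ₊₁ = dₖaₖ − mₖ, dₖ₊₁ = (n − mₖ₊₁²)/dₖ, aₖ₊₁ = ⌊(a₀+mₖ₊₁)/dₖ₊₁⌋:
  k=1: m=47, d=92, a=1
  k=2: m=45, d=3, a=30
  k=3: m=45, d=92, a=1
  k=4: m=47, d=1, a=94
d=1 and a=2a₀=94 at k=4, so the next step gives (m, d) = (47, 92) again — its k=1 value — and the period has length 4.

[47; 1, 30, 1, 94]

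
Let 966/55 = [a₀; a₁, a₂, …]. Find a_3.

966 = 17·55 + 31   →  a_0 = 17
55 = 1·31 + 24   →  a_1 = 1
31 = 1·24 + 7   →  a_2 = 1
24 = 3·7 + 3   →  a_3 = 3

3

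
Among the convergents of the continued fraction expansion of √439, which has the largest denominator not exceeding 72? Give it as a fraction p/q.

440/21

√439 = [20; 1, 19, 1, 40, …] (period length 4).
Convergents:
  p_0/q_0 = 20/1
  p_1/q_1 = 21/1
  p_2/q_2 = 419/20
  p_3/q_3 = 440/21
  p_4/q_4 = 18019/860
q_3 = 21 ≤ 72 < 860 = q_4, so the answer is 440/21.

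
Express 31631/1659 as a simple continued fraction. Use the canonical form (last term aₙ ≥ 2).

31631 = 19*1659 + 110
1659 = 15*110 + 9
110 = 12*9 + 2
9 = 4*2 + 1
2 = 2*1 + 0  (stop)
So 31631/1659 = [19; 15, 12, 4, 2].

[19; 15, 12, 4, 2]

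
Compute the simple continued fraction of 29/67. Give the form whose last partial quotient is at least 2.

29 = 0×67 + 29
67 = 2×29 + 9
29 = 3×9 + 2
9 = 4×2 + 1
2 = 2×1 + 0  (stop)
So 29/67 = [0; 2, 3, 4, 2].

[0; 2, 3, 4, 2]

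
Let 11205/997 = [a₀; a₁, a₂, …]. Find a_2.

5

11205 = 11·997 + 238   →  a_0 = 11
997 = 4·238 + 45   →  a_1 = 4
238 = 5·45 + 13   →  a_2 = 5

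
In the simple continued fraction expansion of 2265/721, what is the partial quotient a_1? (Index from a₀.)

7

2265 = 3·721 + 102   →  a_0 = 3
721 = 7·102 + 7   →  a_1 = 7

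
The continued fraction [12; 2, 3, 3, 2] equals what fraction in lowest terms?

Fold from the inside: start with 2/1.
  3 + 1/2 = 7/2
  3 + 2/7 = 23/7
  2 + 7/23 = 53/23
  12 + 23/53 = 659/53

659/53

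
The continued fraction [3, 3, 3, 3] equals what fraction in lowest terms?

109/33

Fold from the inside: start with 3/1.
  3 + 1/3 = 10/3
  3 + 3/10 = 33/10
  3 + 10/33 = 109/33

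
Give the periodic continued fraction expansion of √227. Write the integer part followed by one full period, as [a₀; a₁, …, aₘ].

[15; 15, 30]

a₀ = ⌊√227⌋ = 15.
With m₀=0, d₀=1 and mₖ₊₁ = dₖaₖ − mₖ, dₖ₊₁ = (n − mₖ₊₁²)/dₖ, aₖ₊₁ = ⌊(a₀+mₖ₊₁)/dₖ₊₁⌋:
  k=1: m=15, d=2, a=15
  k=2: m=15, d=1, a=30
d=1 and a=2a₀=30 at k=2, so the next step gives (m, d) = (15, 2) again — its k=1 value — and the period has length 2.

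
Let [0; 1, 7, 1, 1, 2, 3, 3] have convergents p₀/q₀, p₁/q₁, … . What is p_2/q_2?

Using pₖ = aₖpₖ₋₁ + pₖ₋₂, qₖ = aₖqₖ₋₁ + qₖ₋₂ (with p₋₁=1, p₋₂=0, q₋₁=0, q₋₂=1):
  k=0: a=0, p=0, q=1
  k=1: a=1, p=1, q=1
  k=2: a=7, p=7, q=8

7/8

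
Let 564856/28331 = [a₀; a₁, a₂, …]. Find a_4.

564856 = 19·28331 + 26567   →  a_0 = 19
28331 = 1·26567 + 1764   →  a_1 = 1
26567 = 15·1764 + 107   →  a_2 = 15
1764 = 16·107 + 52   →  a_3 = 16
107 = 2·52 + 3   →  a_4 = 2

2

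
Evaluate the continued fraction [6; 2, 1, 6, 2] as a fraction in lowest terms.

273/43

Fold from the inside: start with 2/1.
  6 + 1/2 = 13/2
  1 + 2/13 = 15/13
  2 + 13/15 = 43/15
  6 + 15/43 = 273/43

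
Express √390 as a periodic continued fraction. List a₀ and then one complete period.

a₀ = ⌊√390⌋ = 19.
With m₀=0, d₀=1 and mₖ₊₁ = dₖaₖ − mₖ, dₖ₊₁ = (n − mₖ₊₁²)/dₖ, aₖ₊₁ = ⌊(a₀+mₖ₊₁)/dₖ₊₁⌋:
  k=1: m=19, d=29, a=1
  k=2: m=10, d=10, a=2
  k=3: m=10, d=29, a=1
  k=4: m=19, d=1, a=38
d=1 and a=2a₀=38 at k=4, so the next step gives (m, d) = (19, 29) again — its k=1 value — and the period has length 4.

[19; 1, 2, 1, 38]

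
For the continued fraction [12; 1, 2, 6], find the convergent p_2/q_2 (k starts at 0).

Using pₖ = aₖpₖ₋₁ + pₖ₋₂, qₖ = aₖqₖ₋₁ + qₖ₋₂ (with p₋₁=1, p₋₂=0, q₋₁=0, q₋₂=1):
  k=0: a=12, p=12, q=1
  k=1: a=1, p=13, q=1
  k=2: a=2, p=38, q=3

38/3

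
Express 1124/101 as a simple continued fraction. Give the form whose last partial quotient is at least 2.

1124 = 11·101 + 13
101 = 7·13 + 10
13 = 1·10 + 3
10 = 3·3 + 1
3 = 3·1 + 0  (stop)
So 1124/101 = [11; 7, 1, 3, 3].

[11; 7, 1, 3, 3]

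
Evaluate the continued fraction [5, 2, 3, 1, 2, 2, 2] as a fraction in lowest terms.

778/143

Using pₖ = aₖpₖ₋₁ + pₖ₋₂ and qₖ = aₖqₖ₋₁ + qₖ₋₂:
  k=0: a=5, p=5, q=1
  k=1: a=2, p=11, q=2
  k=2: a=3, p=38, q=7
  k=3: a=1, p=49, q=9
  k=4: a=2, p=136, q=25
  k=5: a=2, p=321, q=59
  k=6: a=2, p=778, q=143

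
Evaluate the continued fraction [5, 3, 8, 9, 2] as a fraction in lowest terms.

Using pₖ = aₖpₖ₋₁ + pₖ₋₂ and qₖ = aₖqₖ₋₁ + qₖ₋₂:
  k=0: a=5, p=5, q=1
  k=1: a=3, p=16, q=3
  k=2: a=8, p=133, q=25
  k=3: a=9, p=1213, q=228
  k=4: a=2, p=2559, q=481

2559/481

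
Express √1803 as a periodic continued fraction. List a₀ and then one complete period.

a₀ = ⌊√1803⌋ = 42.

[42; 2, 6, 28, 6, 2, 84]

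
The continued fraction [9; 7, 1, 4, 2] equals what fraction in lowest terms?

785/86

Fold from the inside: start with 2/1.
  4 + 1/2 = 9/2
  1 + 2/9 = 11/9
  7 + 9/11 = 86/11
  9 + 11/86 = 785/86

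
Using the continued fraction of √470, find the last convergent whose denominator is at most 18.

√470 = [21; 1, 2, 8, 2, 1, 42, …] (period length 6).
Convergents:
  p_0/q_0 = 21/1
  p_1/q_1 = 22/1
  p_2/q_2 = 65/3
  p_3/q_3 = 542/25
q_2 = 3 ≤ 18 < 25 = q_3, so the answer is 65/3.

65/3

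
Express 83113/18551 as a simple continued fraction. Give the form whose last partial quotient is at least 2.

83113 = 4*18551 + 8909
18551 = 2*8909 + 733
8909 = 12*733 + 113
733 = 6*113 + 55
113 = 2*55 + 3
55 = 18*3 + 1
3 = 3*1 + 0  (stop)
So 83113/18551 = [4; 2, 12, 6, 2, 18, 3].

[4; 2, 12, 6, 2, 18, 3]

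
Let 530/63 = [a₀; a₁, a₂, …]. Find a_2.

2

530 = 8·63 + 26   →  a_0 = 8
63 = 2·26 + 11   →  a_1 = 2
26 = 2·11 + 4   →  a_2 = 2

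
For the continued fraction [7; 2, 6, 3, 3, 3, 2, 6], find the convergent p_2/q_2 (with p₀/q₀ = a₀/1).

Using pₖ = aₖpₖ₋₁ + pₖ₋₂, qₖ = aₖqₖ₋₁ + qₖ₋₂ (with p₋₁=1, p₋₂=0, q₋₁=0, q₋₂=1):
  k=0: a=7, p=7, q=1
  k=1: a=2, p=15, q=2
  k=2: a=6, p=97, q=13

97/13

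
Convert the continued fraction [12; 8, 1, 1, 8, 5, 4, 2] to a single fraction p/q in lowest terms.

Using pₖ = aₖpₖ₋₁ + pₖ₋₂ and qₖ = aₖqₖ₋₁ + qₖ₋₂:
  k=0: a=12, p=12, q=1
  k=1: a=8, p=97, q=8
  k=2: a=1, p=109, q=9
  k=3: a=1, p=206, q=17
  k=4: a=8, p=1757, q=145
  k=5: a=5, p=8991, q=742
  k=6: a=4, p=37721, q=3113
  k=7: a=2, p=84433, q=6968

84433/6968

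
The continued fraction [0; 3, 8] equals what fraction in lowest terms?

Using pₖ = aₖpₖ₋₁ + pₖ₋₂ and qₖ = aₖqₖ₋₁ + qₖ₋₂:
  k=0: a=0, p=0, q=1
  k=1: a=3, p=1, q=3
  k=2: a=8, p=8, q=25

8/25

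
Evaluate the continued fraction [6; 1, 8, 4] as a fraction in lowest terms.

255/37

Using pₖ = aₖpₖ₋₁ + pₖ₋₂ and qₖ = aₖqₖ₋₁ + qₖ₋₂:
  k=0: a=6, p=6, q=1
  k=1: a=1, p=7, q=1
  k=2: a=8, p=62, q=9
  k=3: a=4, p=255, q=37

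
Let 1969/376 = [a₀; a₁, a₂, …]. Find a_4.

4

1969 = 5·376 + 89   →  a_0 = 5
376 = 4·89 + 20   →  a_1 = 4
89 = 4·20 + 9   →  a_2 = 4
20 = 2·9 + 2   →  a_3 = 2
9 = 4·2 + 1   →  a_4 = 4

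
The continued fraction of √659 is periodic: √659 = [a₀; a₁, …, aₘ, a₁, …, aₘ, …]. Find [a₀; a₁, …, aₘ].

a₀ = ⌊√659⌋ = 25.

[25; 1, 2, 25, 2, 1, 50]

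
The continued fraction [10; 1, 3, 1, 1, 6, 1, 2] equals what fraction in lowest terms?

Using pₖ = aₖpₖ₋₁ + pₖ₋₂ and qₖ = aₖqₖ₋₁ + qₖ₋₂:
  k=0: a=10, p=10, q=1
  k=1: a=1, p=11, q=1
  k=2: a=3, p=43, q=4
  k=3: a=1, p=54, q=5
  k=4: a=1, p=97, q=9
  k=5: a=6, p=636, q=59
  k=6: a=1, p=733, q=68
  k=7: a=2, p=2102, q=195

2102/195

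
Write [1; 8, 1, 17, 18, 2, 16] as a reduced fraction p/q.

109520/98507

Fold from the inside: start with 16/1.
  2 + 1/16 = 33/16
  18 + 16/33 = 610/33
  17 + 33/610 = 10403/610
  1 + 610/10403 = 11013/10403
  8 + 10403/11013 = 98507/11013
  1 + 11013/98507 = 109520/98507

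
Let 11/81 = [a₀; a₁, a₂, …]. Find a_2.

2

11 = 0·81 + 11   →  a_0 = 0
81 = 7·11 + 4   →  a_1 = 7
11 = 2·4 + 3   →  a_2 = 2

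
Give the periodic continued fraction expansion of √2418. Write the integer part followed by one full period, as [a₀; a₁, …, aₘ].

a₀ = ⌊√2418⌋ = 49.

[49; 5, 1, 3, 2, 3, 1, 5, 98]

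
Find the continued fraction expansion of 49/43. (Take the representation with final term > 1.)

[1; 7, 6]

49 = 1×43 + 6
43 = 7×6 + 1
6 = 6×1 + 0  (stop)
So 49/43 = [1; 7, 6].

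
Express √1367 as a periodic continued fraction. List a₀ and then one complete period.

[36; 1, 35, 1, 72]

a₀ = ⌊√1367⌋ = 36.
With m₀=0, d₀=1 and mₖ₊₁ = dₖaₖ − mₖ, dₖ₊₁ = (n − mₖ₊₁²)/dₖ, aₖ₊₁ = ⌊(a₀+mₖ₊₁)/dₖ₊₁⌋:
  k=1: m=36, d=71, a=1
  k=2: m=35, d=2, a=35
  k=3: m=35, d=71, a=1
  k=4: m=36, d=1, a=72
d=1 and a=2a₀=72 at k=4, so the next step gives (m, d) = (36, 71) again — its k=1 value — and the period has length 4.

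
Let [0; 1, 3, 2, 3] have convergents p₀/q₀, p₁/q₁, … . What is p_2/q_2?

Using pₖ = aₖpₖ₋₁ + pₖ₋₂, qₖ = aₖqₖ₋₁ + qₖ₋₂ (with p₋₁=1, p₋₂=0, q₋₁=0, q₋₂=1):
  k=0: a=0, p=0, q=1
  k=1: a=1, p=1, q=1
  k=2: a=3, p=3, q=4

3/4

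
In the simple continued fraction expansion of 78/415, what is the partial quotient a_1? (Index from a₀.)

78 = 0·415 + 78   →  a_0 = 0
415 = 5·78 + 25   →  a_1 = 5

5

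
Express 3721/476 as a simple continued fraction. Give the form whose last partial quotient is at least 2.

[7; 1, 4, 2, 8, 5]

3721 = 7*476 + 389
476 = 1*389 + 87
389 = 4*87 + 41
87 = 2*41 + 5
41 = 8*5 + 1
5 = 5*1 + 0  (stop)
So 3721/476 = [7; 1, 4, 2, 8, 5].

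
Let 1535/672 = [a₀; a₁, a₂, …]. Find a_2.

1535 = 2·672 + 191   →  a_0 = 2
672 = 3·191 + 99   →  a_1 = 3
191 = 1·99 + 92   →  a_2 = 1

1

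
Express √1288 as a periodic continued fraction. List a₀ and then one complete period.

[35; 1, 7, 1, 70]

a₀ = ⌊√1288⌋ = 35.
With m₀=0, d₀=1 and mₖ₊₁ = dₖaₖ − mₖ, dₖ₊₁ = (n − mₖ₊₁²)/dₖ, aₖ₊₁ = ⌊(a₀+mₖ₊₁)/dₖ₊₁⌋:
  k=1: m=35, d=63, a=1
  k=2: m=28, d=8, a=7
  k=3: m=28, d=63, a=1
  k=4: m=35, d=1, a=70
d=1 and a=2a₀=70 at k=4, so the next step gives (m, d) = (35, 63) again — its k=1 value — and the period has length 4.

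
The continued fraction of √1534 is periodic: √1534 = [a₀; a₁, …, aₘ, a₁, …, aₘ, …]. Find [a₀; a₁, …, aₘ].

[39; 6, 78]

a₀ = ⌊√1534⌋ = 39.
With m₀=0, d₀=1 and mₖ₊₁ = dₖaₖ − mₖ, dₖ₊₁ = (n − mₖ₊₁²)/dₖ, aₖ₊₁ = ⌊(a₀+mₖ₊₁)/dₖ₊₁⌋:
  k=1: m=39, d=13, a=6
  k=2: m=39, d=1, a=78
d=1 and a=2a₀=78 at k=2, so the next step gives (m, d) = (39, 13) again — its k=1 value — and the period has length 2.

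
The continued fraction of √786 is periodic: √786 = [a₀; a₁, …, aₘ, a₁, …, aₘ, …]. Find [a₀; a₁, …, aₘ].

[28; 28, 56]

a₀ = ⌊√786⌋ = 28.
With m₀=0, d₀=1 and mₖ₊₁ = dₖaₖ − mₖ, dₖ₊₁ = (n − mₖ₊₁²)/dₖ, aₖ₊₁ = ⌊(a₀+mₖ₊₁)/dₖ₊₁⌋:
  k=1: m=28, d=2, a=28
  k=2: m=28, d=1, a=56
d=1 and a=2a₀=56 at k=2, so the next step gives (m, d) = (28, 2) again — its k=1 value — and the period has length 2.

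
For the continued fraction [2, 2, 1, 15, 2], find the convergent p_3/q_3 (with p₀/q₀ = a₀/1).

110/47

Using pₖ = aₖpₖ₋₁ + pₖ₋₂, qₖ = aₖqₖ₋₁ + qₖ₋₂ (with p₋₁=1, p₋₂=0, q₋₁=0, q₋₂=1):
  k=0: a=2, p=2, q=1
  k=1: a=2, p=5, q=2
  k=2: a=1, p=7, q=3
  k=3: a=15, p=110, q=47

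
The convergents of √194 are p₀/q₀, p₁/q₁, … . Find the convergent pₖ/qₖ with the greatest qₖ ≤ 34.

195/14

√194 = [13; 1, 12, 1, 26, …] (period length 4).
Convergents:
  p_0/q_0 = 13/1
  p_1/q_1 = 14/1
  p_2/q_2 = 181/13
  p_3/q_3 = 195/14
  p_4/q_4 = 5251/377
q_3 = 14 ≤ 34 < 377 = q_4, so the answer is 195/14.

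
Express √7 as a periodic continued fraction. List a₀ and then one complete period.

[2; 1, 1, 1, 4]

a₀ = ⌊√7⌋ = 2.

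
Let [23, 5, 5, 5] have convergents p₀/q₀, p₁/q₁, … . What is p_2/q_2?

603/26

Using pₖ = aₖpₖ₋₁ + pₖ₋₂, qₖ = aₖqₖ₋₁ + qₖ₋₂ (with p₋₁=1, p₋₂=0, q₋₁=0, q₋₂=1):
  k=0: a=23, p=23, q=1
  k=1: a=5, p=116, q=5
  k=2: a=5, p=603, q=26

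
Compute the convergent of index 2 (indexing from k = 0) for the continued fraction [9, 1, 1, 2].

19/2

Using pₖ = aₖpₖ₋₁ + pₖ₋₂, qₖ = aₖqₖ₋₁ + qₖ₋₂ (with p₋₁=1, p₋₂=0, q₋₁=0, q₋₂=1):
  k=0: a=9, p=9, q=1
  k=1: a=1, p=10, q=1
  k=2: a=1, p=19, q=2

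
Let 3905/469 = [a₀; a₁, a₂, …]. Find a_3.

3905 = 8·469 + 153   →  a_0 = 8
469 = 3·153 + 10   →  a_1 = 3
153 = 15·10 + 3   →  a_2 = 15
10 = 3·3 + 1   →  a_3 = 3

3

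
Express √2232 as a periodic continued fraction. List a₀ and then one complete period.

[47; 4, 10, 4, 94]

a₀ = ⌊√2232⌋ = 47.
With m₀=0, d₀=1 and mₖ₊₁ = dₖaₖ − mₖ, dₖ₊₁ = (n − mₖ₊₁²)/dₖ, aₖ₊₁ = ⌊(a₀+mₖ₊₁)/dₖ₊₁⌋:
  k=1: m=47, d=23, a=4
  k=2: m=45, d=9, a=10
  k=3: m=45, d=23, a=4
  k=4: m=47, d=1, a=94
d=1 and a=2a₀=94 at k=4, so the next step gives (m, d) = (47, 23) again — its k=1 value — and the period has length 4.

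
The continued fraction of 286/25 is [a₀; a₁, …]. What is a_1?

286 = 11·25 + 11   →  a_0 = 11
25 = 2·11 + 3   →  a_1 = 2

2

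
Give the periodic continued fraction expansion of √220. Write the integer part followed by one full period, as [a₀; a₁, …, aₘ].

[14; 1, 4, 1, 28]

a₀ = ⌊√220⌋ = 14.
With m₀=0, d₀=1 and mₖ₊₁ = dₖaₖ − mₖ, dₖ₊₁ = (n − mₖ₊₁²)/dₖ, aₖ₊₁ = ⌊(a₀+mₖ₊₁)/dₖ₊₁⌋:
  k=1: m=14, d=24, a=1
  k=2: m=10, d=5, a=4
  k=3: m=10, d=24, a=1
  k=4: m=14, d=1, a=28
d=1 and a=2a₀=28 at k=4, so the next step gives (m, d) = (14, 24) again — its k=1 value — and the period has length 4.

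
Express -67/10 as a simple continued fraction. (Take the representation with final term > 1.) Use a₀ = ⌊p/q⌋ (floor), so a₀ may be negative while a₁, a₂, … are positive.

-67 = -7×10 + 3
10 = 3×3 + 1
3 = 3×1 + 0  (stop)
So -67/10 = [-7; 3, 3].

[-7; 3, 3]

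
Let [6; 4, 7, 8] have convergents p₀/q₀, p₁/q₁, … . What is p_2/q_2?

181/29

Using pₖ = aₖpₖ₋₁ + pₖ₋₂, qₖ = aₖqₖ₋₁ + qₖ₋₂ (with p₋₁=1, p₋₂=0, q₋₁=0, q₋₂=1):
  k=0: a=6, p=6, q=1
  k=1: a=4, p=25, q=4
  k=2: a=7, p=181, q=29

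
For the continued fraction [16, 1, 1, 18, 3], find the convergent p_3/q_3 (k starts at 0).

Using pₖ = aₖpₖ₋₁ + pₖ₋₂, qₖ = aₖqₖ₋₁ + qₖ₋₂ (with p₋₁=1, p₋₂=0, q₋₁=0, q₋₂=1):
  k=0: a=16, p=16, q=1
  k=1: a=1, p=17, q=1
  k=2: a=1, p=33, q=2
  k=3: a=18, p=611, q=37

611/37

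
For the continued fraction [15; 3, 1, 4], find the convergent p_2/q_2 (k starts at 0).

Using pₖ = aₖpₖ₋₁ + pₖ₋₂, qₖ = aₖqₖ₋₁ + qₖ₋₂ (with p₋₁=1, p₋₂=0, q₋₁=0, q₋₂=1):
  k=0: a=15, p=15, q=1
  k=1: a=3, p=46, q=3
  k=2: a=1, p=61, q=4

61/4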